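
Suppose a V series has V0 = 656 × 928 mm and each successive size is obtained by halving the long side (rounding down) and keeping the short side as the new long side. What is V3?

232 × 328 mm

V1: ⌊928/2⌋ × 656 = 464 × 656 mm
V2: ⌊656/2⌋ × 464 = 328 × 464 mm
V3: ⌊464/2⌋ × 328 = 232 × 328 mm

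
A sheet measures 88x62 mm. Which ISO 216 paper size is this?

Aspect ratio 88/62 ≈ 1.419 — close to the ISO √2 ≈ 1.414.
In the B-series (B0 = 1000 × 1414 mm): B8 = 62 × 88 mm.

B8 (62 × 88 mm)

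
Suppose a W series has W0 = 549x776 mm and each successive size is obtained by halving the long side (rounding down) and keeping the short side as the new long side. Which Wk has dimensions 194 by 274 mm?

W3

W0: 549 × 776 mm
W1: 388 × 549 mm
W2: 274 × 388 mm
W3: 194 × 274 mm
W4: 137 × 194 mm
→ matches W3.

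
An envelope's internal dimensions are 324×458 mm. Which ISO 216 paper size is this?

C3 (324 × 458 mm)

Aspect ratio 458/324 ≈ 1.414 — close to the ISO √2 ≈ 1.414.
In the C-series (envelope sizes, between A and B): C3 = 324 × 458 mm.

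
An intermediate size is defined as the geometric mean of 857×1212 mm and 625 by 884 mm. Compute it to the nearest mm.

732 × 1035 mm

Short side: √(857 · 625) = √535625 ≈ 731.9 → 732 mm
Long side: √(1212 · 884) = √1071408 ≈ 1035.1 → 1035 mm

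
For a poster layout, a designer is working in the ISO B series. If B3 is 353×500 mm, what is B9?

44 × 62 mm

B4: ⌊500/2⌋ × 353 = 250 × 353 mm
B5: ⌊353/2⌋ × 250 = 176 × 250 mm
B6: ⌊250/2⌋ × 176 = 125 × 176 mm
B7: ⌊176/2⌋ × 125 = 88 × 125 mm
B8: ⌊125/2⌋ × 88 = 62 × 88 mm
B9: ⌊88/2⌋ × 62 = 44 × 62 mm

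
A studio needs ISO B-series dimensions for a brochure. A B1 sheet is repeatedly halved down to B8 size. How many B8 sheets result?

128

Each ISO step halves the sheet: 1 × B1 → 2 × B2 → 4 × B3 → 8 × B4 → …
From B1 to B8 is 7 halving steps: 2^7 = 128.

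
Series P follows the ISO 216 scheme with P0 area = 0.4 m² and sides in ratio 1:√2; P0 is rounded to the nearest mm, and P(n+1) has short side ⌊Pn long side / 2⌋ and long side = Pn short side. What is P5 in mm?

94 × 133 mm

Let P0's short side be w mm. w · w√2 = 0.4 m² = 400,000 mm², so w ≈ 531.8 mm and w√2 ≈ 752.1 mm → P0 = 532 × 752 mm.
P1: ⌊752/2⌋ × 532 = 376 × 532 mm
P2: ⌊532/2⌋ × 376 = 266 × 376 mm
P3: ⌊376/2⌋ × 266 = 188 × 266 mm
P4: ⌊266/2⌋ × 188 = 133 × 188 mm
P5: ⌊188/2⌋ × 133 = 94 × 133 mm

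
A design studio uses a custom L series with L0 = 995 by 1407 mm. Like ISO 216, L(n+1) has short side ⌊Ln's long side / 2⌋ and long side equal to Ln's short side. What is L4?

L1: ⌊1407/2⌋ × 995 = 703 × 995 mm
L2: ⌊995/2⌋ × 703 = 497 × 703 mm
L3: ⌊703/2⌋ × 497 = 351 × 497 mm
L4: ⌊497/2⌋ × 351 = 248 × 351 mm

248 × 351 mm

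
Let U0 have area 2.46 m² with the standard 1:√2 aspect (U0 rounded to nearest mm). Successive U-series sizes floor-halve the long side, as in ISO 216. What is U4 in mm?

329 × 466 mm

Let U0's short side be w mm. w · w√2 = 2.46 m² = 2,460,000 mm², so w ≈ 1318.9 mm and w√2 ≈ 1865.2 mm → U0 = 1319 × 1865 mm.
U1: ⌊1865/2⌋ × 1319 = 932 × 1319 mm
U2: ⌊1319/2⌋ × 932 = 659 × 932 mm
U3: ⌊932/2⌋ × 659 = 466 × 659 mm
U4: ⌊659/2⌋ × 466 = 329 × 466 mm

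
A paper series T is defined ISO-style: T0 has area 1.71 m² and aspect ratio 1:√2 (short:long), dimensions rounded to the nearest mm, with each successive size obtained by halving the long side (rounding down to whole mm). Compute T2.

550 × 777 mm

Let T0's short side be w mm. w · w√2 = 1.71 m² = 1,710,000 mm², so w ≈ 1099.6 mm and w√2 ≈ 1555.1 mm → T0 = 1100 × 1555 mm.
T1: ⌊1555/2⌋ × 1100 = 777 × 1100 mm
T2: ⌊1100/2⌋ × 777 = 550 × 777 mm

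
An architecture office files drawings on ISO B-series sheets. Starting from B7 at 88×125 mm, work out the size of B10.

B8: ⌊125/2⌋ × 88 = 62 × 88 mm
B9: ⌊88/2⌋ × 62 = 44 × 62 mm
B10: ⌊62/2⌋ × 44 = 31 × 44 mm

31 × 44 mm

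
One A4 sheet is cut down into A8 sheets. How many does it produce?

Each ISO step halves the sheet: 1 × A4 → 2 × A5 → 4 × A6 → 8 × A7 → …
From A4 to A8 is 4 halving steps: 2^4 = 16.

16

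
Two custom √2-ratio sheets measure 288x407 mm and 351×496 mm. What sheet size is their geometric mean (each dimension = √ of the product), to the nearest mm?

318 × 449 mm

Short side: √(288 · 351) = √101088 ≈ 317.9 → 318 mm
Long side: √(407 · 496) = √201872 ≈ 449.3 → 449 mm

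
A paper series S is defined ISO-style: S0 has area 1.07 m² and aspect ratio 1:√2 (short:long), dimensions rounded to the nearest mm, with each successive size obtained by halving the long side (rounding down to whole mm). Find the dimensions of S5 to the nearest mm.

Let S0's short side be w mm. w · w√2 = 1.07 m² = 1,070,000 mm², so w ≈ 869.8 mm and w√2 ≈ 1230.1 mm → S0 = 870 × 1230 mm.
S1: ⌊1230/2⌋ × 870 = 615 × 870 mm
S2: ⌊870/2⌋ × 615 = 435 × 615 mm
S3: ⌊615/2⌋ × 435 = 307 × 435 mm
S4: ⌊435/2⌋ × 307 = 217 × 307 mm
S5: ⌊307/2⌋ × 217 = 153 × 217 mm

153 × 217 mm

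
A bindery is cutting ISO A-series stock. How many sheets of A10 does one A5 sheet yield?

32

Each ISO step halves the sheet: 1 × A5 → 2 × A6 → 4 × A7 → 8 × A8 → …
From A5 to A10 is 5 halving steps: 2^5 = 32.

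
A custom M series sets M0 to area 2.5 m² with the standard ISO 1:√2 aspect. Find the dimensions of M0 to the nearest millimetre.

Let the short side be w mm. Then w · w√2 = 2.5 m² = 2,500,000 mm².
w² = 2,500,000/√2, so w ≈ 1329.6 mm; long side = w√2 ≈ 1880.3 mm.

1330 × 1880 mm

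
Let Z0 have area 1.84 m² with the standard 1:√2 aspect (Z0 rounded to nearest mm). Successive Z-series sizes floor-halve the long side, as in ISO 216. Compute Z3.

Let Z0's short side be w mm. w · w√2 = 1.84 m² = 1,840,000 mm², so w ≈ 1140.6 mm and w√2 ≈ 1613.1 mm → Z0 = 1141 × 1613 mm.
Z1: ⌊1613/2⌋ × 1141 = 806 × 1141 mm
Z2: ⌊1141/2⌋ × 806 = 570 × 806 mm
Z3: ⌊806/2⌋ × 570 = 403 × 570 mm

403 × 570 mm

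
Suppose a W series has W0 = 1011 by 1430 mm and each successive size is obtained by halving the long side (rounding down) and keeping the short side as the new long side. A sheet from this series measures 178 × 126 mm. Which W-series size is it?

W0: 1011 × 1430 mm
W1: 715 × 1011 mm
W2: 505 × 715 mm
W3: 357 × 505 mm
W4: 252 × 357 mm
W5: 178 × 252 mm
W6: 126 × 178 mm
W7: 89 × 126 mm
→ matches W6.

W6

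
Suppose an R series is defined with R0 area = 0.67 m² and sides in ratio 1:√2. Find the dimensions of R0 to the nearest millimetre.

688 × 973 mm

Let the short side be w mm. Then w · w√2 = 0.67 m² = 670,000 mm².
w² = 670,000/√2, so w ≈ 688.3 mm; long side = w√2 ≈ 973.4 mm.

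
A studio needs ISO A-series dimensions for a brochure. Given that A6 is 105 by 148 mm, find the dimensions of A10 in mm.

A7: ⌊148/2⌋ × 105 = 74 × 105 mm
A8: ⌊105/2⌋ × 74 = 52 × 74 mm
A9: ⌊74/2⌋ × 52 = 37 × 52 mm
A10: ⌊52/2⌋ × 37 = 26 × 37 mm

26 × 37 mm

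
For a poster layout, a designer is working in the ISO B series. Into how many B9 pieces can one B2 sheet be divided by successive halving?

128

Each ISO step halves the sheet: 1 × B2 → 2 × B3 → 4 × B4 → 8 × B5 → …
From B2 to B9 is 7 halving steps: 2^7 = 128.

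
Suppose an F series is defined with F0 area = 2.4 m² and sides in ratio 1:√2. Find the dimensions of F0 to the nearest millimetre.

1303 × 1842 mm

Let the short side be w mm. Then w · w√2 = 2.4 m² = 2,400,000 mm².
w² = 2,400,000/√2, so w ≈ 1302.7 mm; long side = w√2 ≈ 1842.3 mm.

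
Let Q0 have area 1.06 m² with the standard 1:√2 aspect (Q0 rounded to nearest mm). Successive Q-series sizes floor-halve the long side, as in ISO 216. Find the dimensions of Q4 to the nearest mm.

Let Q0's short side be w mm. w · w√2 = 1.06 m² = 1,060,000 mm², so w ≈ 865.8 mm and w√2 ≈ 1224.4 mm → Q0 = 866 × 1224 mm.
Q1: ⌊1224/2⌋ × 866 = 612 × 866 mm
Q2: ⌊866/2⌋ × 612 = 433 × 612 mm
Q3: ⌊612/2⌋ × 433 = 306 × 433 mm
Q4: ⌊433/2⌋ × 306 = 216 × 306 mm

216 × 306 mm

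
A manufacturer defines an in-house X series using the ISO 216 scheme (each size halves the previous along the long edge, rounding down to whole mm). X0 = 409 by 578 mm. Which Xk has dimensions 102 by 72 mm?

X5

X0: 409 × 578 mm
X1: 289 × 409 mm
X2: 204 × 289 mm
X3: 144 × 204 mm
X4: 102 × 144 mm
X5: 72 × 102 mm
X6: 51 × 72 mm
→ matches X5.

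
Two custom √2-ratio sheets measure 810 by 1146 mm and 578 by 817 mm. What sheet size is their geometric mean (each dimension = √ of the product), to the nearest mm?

Short side: √(810 · 578) = √468180 ≈ 684.2 → 684 mm
Long side: √(1146 · 817) = √936282 ≈ 967.6 → 968 mm

684 × 968 mm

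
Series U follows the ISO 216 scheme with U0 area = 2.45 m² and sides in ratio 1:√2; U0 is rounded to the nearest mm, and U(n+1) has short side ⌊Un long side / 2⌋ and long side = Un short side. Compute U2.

Let U0's short side be w mm. w · w√2 = 2.45 m² = 2,450,000 mm², so w ≈ 1316.2 mm and w√2 ≈ 1861.4 mm → U0 = 1316 × 1861 mm.
U1: ⌊1861/2⌋ × 1316 = 930 × 1316 mm
U2: ⌊1316/2⌋ × 930 = 658 × 930 mm

658 × 930 mm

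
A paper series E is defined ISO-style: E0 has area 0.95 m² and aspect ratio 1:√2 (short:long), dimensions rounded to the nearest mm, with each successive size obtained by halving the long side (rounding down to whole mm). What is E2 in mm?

Let E0's short side be w mm. w · w√2 = 0.95 m² = 950,000 mm², so w ≈ 819.6 mm and w√2 ≈ 1159.1 mm → E0 = 820 × 1159 mm.
E1: ⌊1159/2⌋ × 820 = 579 × 820 mm
E2: ⌊820/2⌋ × 579 = 410 × 579 mm

410 × 579 mm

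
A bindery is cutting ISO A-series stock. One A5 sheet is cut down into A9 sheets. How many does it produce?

16

Each ISO step halves the sheet: 1 × A5 → 2 × A6 → 4 × A7 → 8 × A8 → …
From A5 to A9 is 4 halving steps: 2^4 = 16.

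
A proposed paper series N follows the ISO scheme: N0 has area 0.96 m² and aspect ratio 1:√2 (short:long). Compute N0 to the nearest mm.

824 × 1165 mm

Let the short side be w mm. Then w · w√2 = 0.96 m² = 960,000 mm².
w² = 960,000/√2, so w ≈ 823.9 mm; long side = w√2 ≈ 1165.2 mm.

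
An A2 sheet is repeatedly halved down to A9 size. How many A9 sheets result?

128

A2 = 420 × 594 mm; A9 = 37 × 52 mm.
Each halving step doubles the count; 7 steps from A2 to A9.
2^7 = 128.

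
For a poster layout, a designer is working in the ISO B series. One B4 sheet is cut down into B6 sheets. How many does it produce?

4

Each ISO step halves the sheet: 1 × B4 → 2 × B5 → 4 × B6
From B4 to B6 is 2 halving steps: 2^2 = 4.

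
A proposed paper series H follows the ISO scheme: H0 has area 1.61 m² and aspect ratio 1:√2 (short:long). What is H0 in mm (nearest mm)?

Let the short side be w mm. Then w · w√2 = 1.61 m² = 1,610,000 mm².
w² = 1,610,000/√2, so w ≈ 1067.0 mm; long side = w√2 ≈ 1508.9 mm.

1067 × 1509 mm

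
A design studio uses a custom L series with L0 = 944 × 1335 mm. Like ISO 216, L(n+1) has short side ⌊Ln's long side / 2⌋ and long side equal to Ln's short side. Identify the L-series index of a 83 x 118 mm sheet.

L0: 944 × 1335 mm
L1: 667 × 944 mm
L2: 472 × 667 mm
L3: 333 × 472 mm
L4: 236 × 333 mm
L5: 166 × 236 mm
L6: 118 × 166 mm
L7: 83 × 118 mm
L8: 59 × 83 mm
→ matches L7.

L7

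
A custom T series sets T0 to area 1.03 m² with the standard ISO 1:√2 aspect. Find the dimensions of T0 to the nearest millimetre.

Let the short side be w mm. Then w · w√2 = 1.03 m² = 1,030,000 mm².
w² = 1,030,000/√2, so w ≈ 853.4 mm; long side = w√2 ≈ 1206.9 mm.

853 × 1207 mm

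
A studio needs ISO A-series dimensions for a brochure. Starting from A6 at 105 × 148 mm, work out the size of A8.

A7: ⌊148/2⌋ × 105 = 74 × 105 mm
A8: ⌊105/2⌋ × 74 = 52 × 74 mm

52 × 74 mm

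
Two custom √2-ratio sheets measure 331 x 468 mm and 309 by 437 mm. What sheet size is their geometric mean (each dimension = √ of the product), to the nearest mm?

320 × 452 mm

Short side: √(331 · 309) = √102279 ≈ 319.8 → 320 mm
Long side: √(468 · 437) = √204516 ≈ 452.2 → 452 mm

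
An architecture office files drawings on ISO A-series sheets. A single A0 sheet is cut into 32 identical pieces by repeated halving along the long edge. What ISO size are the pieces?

A5

32 = 2^5, so 5 halving steps.
A0 → A1 → … → A5 after 5 steps.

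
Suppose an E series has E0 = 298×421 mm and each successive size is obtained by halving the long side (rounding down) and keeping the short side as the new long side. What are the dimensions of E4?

E1: ⌊421/2⌋ × 298 = 210 × 298 mm
E2: ⌊298/2⌋ × 210 = 149 × 210 mm
E3: ⌊210/2⌋ × 149 = 105 × 149 mm
E4: ⌊149/2⌋ × 105 = 74 × 105 mm

74 × 105 mm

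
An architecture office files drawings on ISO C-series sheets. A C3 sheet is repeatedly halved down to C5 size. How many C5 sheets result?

Each ISO step halves the sheet: 1 × C3 → 2 × C4 → 4 × C5
From C3 to C5 is 2 halving steps: 2^2 = 4.

4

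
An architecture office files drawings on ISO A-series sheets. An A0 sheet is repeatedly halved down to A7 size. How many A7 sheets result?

A0 = 841 × 1189 mm; A7 = 74 × 105 mm.
Each halving step doubles the count; 7 steps from A0 to A7.
2^7 = 128.

128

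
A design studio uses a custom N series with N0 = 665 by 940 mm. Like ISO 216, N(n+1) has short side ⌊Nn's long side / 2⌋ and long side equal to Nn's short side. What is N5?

117 × 166 mm

N1: ⌊940/2⌋ × 665 = 470 × 665 mm
N2: ⌊665/2⌋ × 470 = 332 × 470 mm
N3: ⌊470/2⌋ × 332 = 235 × 332 mm
N4: ⌊332/2⌋ × 235 = 166 × 235 mm
N5: ⌊235/2⌋ × 166 = 117 × 166 mm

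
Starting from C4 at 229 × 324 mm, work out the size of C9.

C5: ⌊324/2⌋ × 229 = 162 × 229 mm
C6: ⌊229/2⌋ × 162 = 114 × 162 mm
C7: ⌊162/2⌋ × 114 = 81 × 114 mm
C8: ⌊114/2⌋ × 81 = 57 × 81 mm
C9: ⌊81/2⌋ × 57 = 40 × 57 mm

40 × 57 mm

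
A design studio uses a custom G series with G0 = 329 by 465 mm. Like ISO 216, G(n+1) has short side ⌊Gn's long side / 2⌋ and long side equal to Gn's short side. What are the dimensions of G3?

116 × 164 mm

G1: ⌊465/2⌋ × 329 = 232 × 329 mm
G2: ⌊329/2⌋ × 232 = 164 × 232 mm
G3: ⌊232/2⌋ × 164 = 116 × 164 mm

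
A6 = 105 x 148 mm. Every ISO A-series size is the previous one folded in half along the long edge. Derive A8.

A7: ⌊148/2⌋ × 105 = 74 × 105 mm
A8: ⌊105/2⌋ × 74 = 52 × 74 mm

52 × 74 mm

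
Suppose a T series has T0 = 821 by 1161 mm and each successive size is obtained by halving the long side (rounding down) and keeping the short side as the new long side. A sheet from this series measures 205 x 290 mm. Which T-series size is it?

T0: 821 × 1161 mm
T1: 580 × 821 mm
T2: 410 × 580 mm
T3: 290 × 410 mm
T4: 205 × 290 mm
T5: 145 × 205 mm
→ matches T4.

T4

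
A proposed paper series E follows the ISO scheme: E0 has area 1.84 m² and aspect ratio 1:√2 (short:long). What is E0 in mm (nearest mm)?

1141 × 1613 mm

Let the short side be w mm. Then w · w√2 = 1.84 m² = 1,840,000 mm².
w² = 1,840,000/√2, so w ≈ 1140.6 mm; long side = w√2 ≈ 1613.1 mm.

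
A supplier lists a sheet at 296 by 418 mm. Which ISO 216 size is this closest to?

A3 (297 × 420 mm)

Aspect ratio 418/296 ≈ 1.412 — close to the ISO √2 ≈ 1.414.
In the A-series (A0 area = 1 m²): A3 = 297 × 420 mm.
Off by 3 mm total — nearest standard size.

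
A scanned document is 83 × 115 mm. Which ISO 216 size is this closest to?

C7 (81 × 114 mm)

Aspect ratio 115/83 ≈ 1.386 (ISO target is √2 ≈ 1.414).
In the C-series (envelope sizes, between A and B): C7 = 81 × 114 mm.
Off by 3 mm total — nearest standard size.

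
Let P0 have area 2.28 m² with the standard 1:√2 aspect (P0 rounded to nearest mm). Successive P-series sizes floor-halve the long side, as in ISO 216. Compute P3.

Let P0's short side be w mm. w · w√2 = 2.28 m² = 2,280,000 mm², so w ≈ 1269.7 mm and w√2 ≈ 1795.7 mm → P0 = 1270 × 1796 mm.
P1: ⌊1796/2⌋ × 1270 = 898 × 1270 mm
P2: ⌊1270/2⌋ × 898 = 635 × 898 mm
P3: ⌊898/2⌋ × 635 = 449 × 635 mm

449 × 635 mm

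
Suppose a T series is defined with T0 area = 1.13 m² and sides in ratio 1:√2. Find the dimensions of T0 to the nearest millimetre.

894 × 1264 mm

Let the short side be w mm. Then w · w√2 = 1.13 m² = 1,130,000 mm².
w² = 1,130,000/√2, so w ≈ 893.9 mm; long side = w√2 ≈ 1264.1 mm.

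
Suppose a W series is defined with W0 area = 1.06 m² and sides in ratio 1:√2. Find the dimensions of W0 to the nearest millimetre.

866 × 1224 mm

Let the short side be w mm. Then w · w√2 = 1.06 m² = 1,060,000 mm².
w² = 1,060,000/√2, so w ≈ 865.8 mm; long side = w√2 ≈ 1224.4 mm.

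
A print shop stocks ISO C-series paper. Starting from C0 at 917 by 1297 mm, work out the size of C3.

C1: ⌊1297/2⌋ × 917 = 648 × 917 mm
C2: ⌊917/2⌋ × 648 = 458 × 648 mm
C3: ⌊648/2⌋ × 458 = 324 × 458 mm

324 × 458 mm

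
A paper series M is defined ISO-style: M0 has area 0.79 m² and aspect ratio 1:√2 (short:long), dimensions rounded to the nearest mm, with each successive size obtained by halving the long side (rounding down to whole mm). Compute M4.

186 × 264 mm

Let M0's short side be w mm. w · w√2 = 0.79 m² = 790,000 mm², so w ≈ 747.4 mm and w√2 ≈ 1057.0 mm → M0 = 747 × 1057 mm.
M1: ⌊1057/2⌋ × 747 = 528 × 747 mm
M2: ⌊747/2⌋ × 528 = 373 × 528 mm
M3: ⌊528/2⌋ × 373 = 264 × 373 mm
M4: ⌊373/2⌋ × 264 = 186 × 264 mm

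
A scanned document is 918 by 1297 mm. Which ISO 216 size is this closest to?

C0 (917 × 1297 mm)

Aspect ratio 1297/918 ≈ 1.413 — close to the ISO √2 ≈ 1.414.
In the C-series (envelope sizes, between A and B): C0 = 917 × 1297 mm.
Off by 1 mm total — nearest standard size.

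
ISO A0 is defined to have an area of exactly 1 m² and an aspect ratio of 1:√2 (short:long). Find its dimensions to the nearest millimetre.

841 × 1189 mm

Let the short side be w mm. Then the long side is w√2 and w · w√2 = 10⁶ mm².
w² = 10⁶/√2, so w = 1000 / 2^(1/4) ≈ 840.9 mm; long side = 1000 · 2^(1/4) ≈ 1189.2 mm.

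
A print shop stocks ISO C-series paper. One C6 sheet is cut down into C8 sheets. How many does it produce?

Each ISO step halves the sheet: 1 × C6 → 2 × C7 → 4 × C8
From C6 to C8 is 2 halving steps: 2^2 = 4.

4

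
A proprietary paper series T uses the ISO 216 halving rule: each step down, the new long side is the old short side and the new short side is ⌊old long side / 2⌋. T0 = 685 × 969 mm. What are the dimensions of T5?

T1: ⌊969/2⌋ × 685 = 484 × 685 mm
T2: ⌊685/2⌋ × 484 = 342 × 484 mm
T3: ⌊484/2⌋ × 342 = 242 × 342 mm
T4: ⌊342/2⌋ × 242 = 171 × 242 mm
T5: ⌊242/2⌋ × 171 = 121 × 171 mm

121 × 171 mm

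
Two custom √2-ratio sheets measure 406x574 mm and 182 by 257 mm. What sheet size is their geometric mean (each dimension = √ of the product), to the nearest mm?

Short side: √(406 · 182) = √73892 ≈ 271.8 → 272 mm
Long side: √(574 · 257) = √147518 ≈ 384.1 → 384 mm

272 × 384 mm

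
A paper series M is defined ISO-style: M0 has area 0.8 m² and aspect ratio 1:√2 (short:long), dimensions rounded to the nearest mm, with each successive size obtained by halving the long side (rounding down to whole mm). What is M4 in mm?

Let M0's short side be w mm. w · w√2 = 0.8 m² = 800,000 mm², so w ≈ 752.1 mm and w√2 ≈ 1063.7 mm → M0 = 752 × 1064 mm.
M1: ⌊1064/2⌋ × 752 = 532 × 752 mm
M2: ⌊752/2⌋ × 532 = 376 × 532 mm
M3: ⌊532/2⌋ × 376 = 266 × 376 mm
M4: ⌊376/2⌋ × 266 = 188 × 266 mm

188 × 266 mm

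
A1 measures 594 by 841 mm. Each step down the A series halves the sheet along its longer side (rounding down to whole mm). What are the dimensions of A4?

A2: ⌊841/2⌋ × 594 = 420 × 594 mm
A3: ⌊594/2⌋ × 420 = 297 × 420 mm
A4: ⌊420/2⌋ × 297 = 210 × 297 mm

210 × 297 mm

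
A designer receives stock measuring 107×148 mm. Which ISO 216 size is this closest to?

Aspect ratio 148/107 ≈ 1.383 (ISO target is √2 ≈ 1.414).
In the A-series (A0 area = 1 m²): A6 = 105 × 148 mm.
Off by 2 mm total — nearest standard size.

A6 (105 × 148 mm)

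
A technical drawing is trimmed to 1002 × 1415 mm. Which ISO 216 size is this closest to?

B0 (1000 × 1414 mm)

Aspect ratio 1415/1002 ≈ 1.412 — close to the ISO √2 ≈ 1.414.
In the B-series (B0 = 1000 × 1414 mm): B0 = 1000 × 1414 mm.
Off by 3 mm total — nearest standard size.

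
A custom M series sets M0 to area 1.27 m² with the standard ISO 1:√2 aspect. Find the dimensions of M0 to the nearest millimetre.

Let the short side be w mm. Then w · w√2 = 1.27 m² = 1,270,000 mm².
w² = 1,270,000/√2, so w ≈ 947.6 mm; long side = w√2 ≈ 1340.2 mm.

948 × 1340 mm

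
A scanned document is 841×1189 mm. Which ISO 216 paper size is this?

A0 (841 × 1189 mm)

Aspect ratio 1189/841 ≈ 1.414 — close to the ISO √2 ≈ 1.414.
In the A-series (A0 area = 1 m²): A0 = 841 × 1189 mm.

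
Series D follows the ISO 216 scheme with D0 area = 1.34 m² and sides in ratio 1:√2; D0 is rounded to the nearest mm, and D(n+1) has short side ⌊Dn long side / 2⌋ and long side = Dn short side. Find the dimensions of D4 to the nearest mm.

243 × 344 mm

Let D0's short side be w mm. w · w√2 = 1.34 m² = 1,340,000 mm², so w ≈ 973.4 mm and w√2 ≈ 1376.6 mm → D0 = 973 × 1377 mm.
D1: ⌊1377/2⌋ × 973 = 688 × 973 mm
D2: ⌊973/2⌋ × 688 = 486 × 688 mm
D3: ⌊688/2⌋ × 486 = 344 × 486 mm
D4: ⌊486/2⌋ × 344 = 243 × 344 mm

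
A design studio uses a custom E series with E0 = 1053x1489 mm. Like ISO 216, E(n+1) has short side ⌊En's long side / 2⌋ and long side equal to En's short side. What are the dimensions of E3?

E1: ⌊1489/2⌋ × 1053 = 744 × 1053 mm
E2: ⌊1053/2⌋ × 744 = 526 × 744 mm
E3: ⌊744/2⌋ × 526 = 372 × 526 mm

372 × 526 mm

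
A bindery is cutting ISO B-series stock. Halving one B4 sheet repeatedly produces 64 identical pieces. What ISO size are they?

B10

64 = 2^6, so 6 halving steps.
B4 → B5 → … → B10 after 6 steps.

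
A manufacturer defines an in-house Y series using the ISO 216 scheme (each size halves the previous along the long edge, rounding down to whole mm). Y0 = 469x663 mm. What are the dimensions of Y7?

Y1 = 331 × 469 mm (from Y0 by 1 halving).
Y2: ⌊469/2⌋ × 331 = 234 × 331 mm
Y3: ⌊331/2⌋ × 234 = 165 × 234 mm
Y4: ⌊234/2⌋ × 165 = 117 × 165 mm
Y5: ⌊165/2⌋ × 117 = 82 × 117 mm
Y6: ⌊117/2⌋ × 82 = 58 × 82 mm
Y7: ⌊82/2⌋ × 58 = 41 × 58 mm

41 × 58 mm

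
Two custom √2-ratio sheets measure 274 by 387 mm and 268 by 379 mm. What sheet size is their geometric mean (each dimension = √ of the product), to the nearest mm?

271 × 383 mm

Short side: √(274 · 268) = √73432 ≈ 271.0 → 271 mm
Long side: √(387 · 379) = √146673 ≈ 383.0 → 383 mm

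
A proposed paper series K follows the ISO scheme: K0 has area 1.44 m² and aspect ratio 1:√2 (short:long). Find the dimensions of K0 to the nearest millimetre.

Let the short side be w mm. Then w · w√2 = 1.44 m² = 1,440,000 mm².
w² = 1,440,000/√2, so w ≈ 1009.1 mm; long side = w√2 ≈ 1427.0 mm.

1009 × 1427 mm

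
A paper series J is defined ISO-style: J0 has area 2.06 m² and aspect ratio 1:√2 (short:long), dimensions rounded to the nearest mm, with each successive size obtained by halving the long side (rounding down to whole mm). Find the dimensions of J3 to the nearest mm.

426 × 603 mm

Let J0's short side be w mm. w · w√2 = 2.06 m² = 2,060,000 mm², so w ≈ 1206.9 mm and w√2 ≈ 1706.8 mm → J0 = 1207 × 1707 mm.
J1: ⌊1707/2⌋ × 1207 = 853 × 1207 mm
J2: ⌊1207/2⌋ × 853 = 603 × 853 mm
J3: ⌊853/2⌋ × 603 = 426 × 603 mm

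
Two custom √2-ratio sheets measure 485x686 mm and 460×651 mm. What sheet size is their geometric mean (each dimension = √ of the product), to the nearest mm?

Short side: √(485 · 460) = √223100 ≈ 472.3 → 472 mm
Long side: √(686 · 651) = √446586 ≈ 668.3 → 668 mm

472 × 668 mm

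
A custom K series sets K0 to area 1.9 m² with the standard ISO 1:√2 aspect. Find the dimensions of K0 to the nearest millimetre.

1159 × 1639 mm

Let the short side be w mm. Then w · w√2 = 1.9 m² = 1,900,000 mm².
w² = 1,900,000/√2, so w ≈ 1159.1 mm; long side = w√2 ≈ 1639.2 mm.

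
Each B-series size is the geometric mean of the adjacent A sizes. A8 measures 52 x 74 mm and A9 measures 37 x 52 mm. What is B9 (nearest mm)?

44 × 62 mm

Short side: √(52 · 37) = √1924 ≈ 43.9 → 44 mm
Long side: √(74 · 52) = √3848 ≈ 62.0 → 62 mm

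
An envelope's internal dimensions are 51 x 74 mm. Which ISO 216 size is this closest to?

A8 (52 × 74 mm)

Aspect ratio 74/51 ≈ 1.451 (ISO target is √2 ≈ 1.414).
In the A-series (A0 area = 1 m²): A8 = 52 × 74 mm.
Off by 1 mm total — nearest standard size.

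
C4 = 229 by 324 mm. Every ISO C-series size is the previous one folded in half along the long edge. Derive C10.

28 × 40 mm

C5: ⌊324/2⌋ × 229 = 162 × 229 mm
C6: ⌊229/2⌋ × 162 = 114 × 162 mm
C7: ⌊162/2⌋ × 114 = 81 × 114 mm
C8: ⌊114/2⌋ × 81 = 57 × 81 mm
C9: ⌊81/2⌋ × 57 = 40 × 57 mm
C10: ⌊57/2⌋ × 40 = 28 × 40 mm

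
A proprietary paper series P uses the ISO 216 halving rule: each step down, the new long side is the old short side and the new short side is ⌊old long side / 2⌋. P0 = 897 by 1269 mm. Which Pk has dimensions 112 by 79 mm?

P0: 897 × 1269 mm
P1: 634 × 897 mm
P2: 448 × 634 mm
P3: 317 × 448 mm
P4: 224 × 317 mm
P5: 158 × 224 mm
P6: 112 × 158 mm
P7: 79 × 112 mm
P8: 56 × 79 mm
→ matches P7.

P7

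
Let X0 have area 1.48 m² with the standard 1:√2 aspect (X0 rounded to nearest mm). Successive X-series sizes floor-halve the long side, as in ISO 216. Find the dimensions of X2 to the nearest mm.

511 × 723 mm

Let X0's short side be w mm. w · w√2 = 1.48 m² = 1,480,000 mm², so w ≈ 1023.0 mm and w√2 ≈ 1446.7 mm → X0 = 1023 × 1447 mm.
X1: ⌊1447/2⌋ × 1023 = 723 × 1023 mm
X2: ⌊1023/2⌋ × 723 = 511 × 723 mm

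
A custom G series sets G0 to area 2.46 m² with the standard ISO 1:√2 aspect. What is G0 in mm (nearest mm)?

1319 × 1865 mm

Let the short side be w mm. Then w · w√2 = 2.46 m² = 2,460,000 mm².
w² = 2,460,000/√2, so w ≈ 1318.9 mm; long side = w√2 ≈ 1865.2 mm.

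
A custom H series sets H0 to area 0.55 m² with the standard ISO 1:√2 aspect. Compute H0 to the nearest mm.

Let the short side be w mm. Then w · w√2 = 0.55 m² = 550,000 mm².
w² = 550,000/√2, so w ≈ 623.6 mm; long side = w√2 ≈ 881.9 mm.

624 × 882 mm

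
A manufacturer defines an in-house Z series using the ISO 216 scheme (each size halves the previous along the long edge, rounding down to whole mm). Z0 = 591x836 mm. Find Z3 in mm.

209 × 295 mm

Z1: ⌊836/2⌋ × 591 = 418 × 591 mm
Z2: ⌊591/2⌋ × 418 = 295 × 418 mm
Z3: ⌊418/2⌋ × 295 = 209 × 295 mm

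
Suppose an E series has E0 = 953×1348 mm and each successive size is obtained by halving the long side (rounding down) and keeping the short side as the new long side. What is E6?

E1: ⌊1348/2⌋ × 953 = 674 × 953 mm
E2: ⌊953/2⌋ × 674 = 476 × 674 mm
E3: ⌊674/2⌋ × 476 = 337 × 476 mm
E4: ⌊476/2⌋ × 337 = 238 × 337 mm
E5: ⌊337/2⌋ × 238 = 168 × 238 mm
E6: ⌊238/2⌋ × 168 = 119 × 168 mm

119 × 168 mm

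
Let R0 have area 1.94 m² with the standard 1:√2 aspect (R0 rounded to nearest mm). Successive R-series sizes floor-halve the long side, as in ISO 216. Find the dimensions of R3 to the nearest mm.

414 × 585 mm

Let R0's short side be w mm. w · w√2 = 1.94 m² = 1,940,000 mm², so w ≈ 1171.2 mm and w√2 ≈ 1656.4 mm → R0 = 1171 × 1656 mm.
R1: ⌊1656/2⌋ × 1171 = 828 × 1171 mm
R2: ⌊1171/2⌋ × 828 = 585 × 828 mm
R3: ⌊828/2⌋ × 585 = 414 × 585 mm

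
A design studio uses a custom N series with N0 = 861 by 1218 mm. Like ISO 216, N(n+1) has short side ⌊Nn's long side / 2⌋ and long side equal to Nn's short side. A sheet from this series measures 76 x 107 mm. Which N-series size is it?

N7

N0: 861 × 1218 mm
N1: 609 × 861 mm
N2: 430 × 609 mm
N3: 304 × 430 mm
N4: 215 × 304 mm
N5: 152 × 215 mm
N6: 107 × 152 mm
N7: 76 × 107 mm
N8: 53 × 76 mm
→ matches N7.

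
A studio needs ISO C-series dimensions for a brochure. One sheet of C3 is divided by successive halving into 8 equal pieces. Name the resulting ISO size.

8 = 2^3, so 3 halving steps.
C3 → C4 → … → C6 after 3 steps.

C6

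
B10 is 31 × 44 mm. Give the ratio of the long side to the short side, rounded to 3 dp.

1.419

44 / 31 = 1.419
ISO 216 targets √2 ≈ 1.414; the +0.005 deviation is from mm rounding.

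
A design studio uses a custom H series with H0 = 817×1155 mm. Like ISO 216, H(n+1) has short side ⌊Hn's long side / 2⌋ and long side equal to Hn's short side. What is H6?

102 × 144 mm

H1: ⌊1155/2⌋ × 817 = 577 × 817 mm
H2: ⌊817/2⌋ × 577 = 408 × 577 mm
H3: ⌊577/2⌋ × 408 = 288 × 408 mm
H4: ⌊408/2⌋ × 288 = 204 × 288 mm
H5: ⌊288/2⌋ × 204 = 144 × 204 mm
H6: ⌊204/2⌋ × 144 = 102 × 144 mm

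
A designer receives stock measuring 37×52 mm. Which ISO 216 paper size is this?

Aspect ratio 52/37 ≈ 1.405 — close to the ISO √2 ≈ 1.414.
In the A-series (A0 area = 1 m²): A9 = 37 × 52 mm.

A9 (37 × 52 mm)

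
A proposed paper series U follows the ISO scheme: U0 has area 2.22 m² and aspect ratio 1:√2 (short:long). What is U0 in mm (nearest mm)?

1253 × 1772 mm

Let the short side be w mm. Then w · w√2 = 2.22 m² = 2,220,000 mm².
w² = 2,220,000/√2, so w ≈ 1252.9 mm; long side = w√2 ≈ 1771.9 mm.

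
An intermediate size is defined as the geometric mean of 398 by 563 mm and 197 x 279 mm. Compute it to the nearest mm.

Short side: √(398 · 197) = √78406 ≈ 280.0 → 280 mm
Long side: √(563 · 279) = √157077 ≈ 396.3 → 396 mm

280 × 396 mm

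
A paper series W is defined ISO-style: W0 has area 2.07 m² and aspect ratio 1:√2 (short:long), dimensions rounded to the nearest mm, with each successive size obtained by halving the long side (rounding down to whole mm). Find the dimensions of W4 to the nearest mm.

Let W0's short side be w mm. w · w√2 = 2.07 m² = 2,070,000 mm², so w ≈ 1209.8 mm and w√2 ≈ 1711.0 mm → W0 = 1210 × 1711 mm.
W1: ⌊1711/2⌋ × 1210 = 855 × 1210 mm
W2: ⌊1210/2⌋ × 855 = 605 × 855 mm
W3: ⌊855/2⌋ × 605 = 427 × 605 mm
W4: ⌊605/2⌋ × 427 = 302 × 427 mm

302 × 427 mm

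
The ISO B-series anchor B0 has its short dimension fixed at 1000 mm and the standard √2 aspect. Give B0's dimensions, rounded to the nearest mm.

Short side = 1000 mm; long side = 1000√2 ≈ 1414.2 mm.

1000 × 1414 mm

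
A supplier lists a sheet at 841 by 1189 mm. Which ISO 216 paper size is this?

A0 (841 × 1189 mm)

Aspect ratio 1189/841 ≈ 1.414 — close to the ISO √2 ≈ 1.414.
In the A-series (A0 area = 1 m²): A0 = 841 × 1189 mm.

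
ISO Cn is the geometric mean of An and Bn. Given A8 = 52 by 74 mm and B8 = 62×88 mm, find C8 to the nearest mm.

57 × 81 mm

Short side: √(52 · 62) = √3224 ≈ 56.8 → 57 mm
Long side: √(74 · 88) = √6512 ≈ 80.7 → 81 mm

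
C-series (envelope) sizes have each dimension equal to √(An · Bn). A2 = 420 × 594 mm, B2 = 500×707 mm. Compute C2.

Short side: √(420 · 500) = √210000 ≈ 458.3 → 458 mm
Long side: √(594 · 707) = √419958 ≈ 648.0 → 648 mm

458 × 648 mm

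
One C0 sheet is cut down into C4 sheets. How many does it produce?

Each ISO step halves the sheet: 1 × C0 → 2 × C1 → 4 × C2 → 8 × C3 → …
From C0 to C4 is 4 halving steps: 2^4 = 16.

16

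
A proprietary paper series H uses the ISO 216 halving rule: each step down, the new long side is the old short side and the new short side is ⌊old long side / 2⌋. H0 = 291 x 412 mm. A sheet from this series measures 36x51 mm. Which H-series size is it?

H6

H0: 291 × 412 mm
H1: 206 × 291 mm
H2: 145 × 206 mm
H3: 103 × 145 mm
H4: 72 × 103 mm
H5: 51 × 72 mm
H6: 36 × 51 mm
H7: 25 × 36 mm
→ matches H6.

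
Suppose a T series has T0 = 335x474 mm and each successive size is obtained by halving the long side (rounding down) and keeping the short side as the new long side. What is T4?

83 × 118 mm

T1 = 237 × 335 mm (from T0 by 1 halving).
T2: ⌊335/2⌋ × 237 = 167 × 237 mm
T3: ⌊237/2⌋ × 167 = 118 × 167 mm
T4: ⌊167/2⌋ × 118 = 83 × 118 mm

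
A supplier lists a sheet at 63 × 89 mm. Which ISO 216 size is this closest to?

B8 (62 × 88 mm)

Aspect ratio 89/63 ≈ 1.413 — close to the ISO √2 ≈ 1.414.
In the B-series (B0 = 1000 × 1414 mm): B8 = 62 × 88 mm.
Off by 2 mm total — nearest standard size.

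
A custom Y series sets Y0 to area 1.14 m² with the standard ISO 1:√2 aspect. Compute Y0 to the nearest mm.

Let the short side be w mm. Then w · w√2 = 1.14 m² = 1,140,000 mm².
w² = 1,140,000/√2, so w ≈ 897.8 mm; long side = w√2 ≈ 1269.7 mm.

898 × 1270 mm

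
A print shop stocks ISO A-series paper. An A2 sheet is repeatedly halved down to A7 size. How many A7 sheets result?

32

A2 = 420 × 594 mm; A7 = 74 × 105 mm.
Each halving step doubles the count; 5 steps from A2 to A7.
2^5 = 32.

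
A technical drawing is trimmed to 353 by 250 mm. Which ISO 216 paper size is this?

Aspect ratio 353/250 ≈ 1.412 — close to the ISO √2 ≈ 1.414.
In the B-series (B0 = 1000 × 1414 mm): B4 = 250 × 353 mm.

B4 (250 × 353 mm)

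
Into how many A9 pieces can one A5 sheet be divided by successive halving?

16

Each ISO step halves the sheet: 1 × A5 → 2 × A6 → 4 × A7 → 8 × A8 → …
From A5 to A9 is 4 halving steps: 2^4 = 16.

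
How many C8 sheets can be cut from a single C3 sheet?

32

Each ISO step halves the sheet: 1 × C3 → 2 × C4 → 4 × C5 → 8 × C6 → …
From C3 to C8 is 5 halving steps: 2^5 = 32.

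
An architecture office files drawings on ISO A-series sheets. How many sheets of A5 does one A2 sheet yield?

8

Each ISO step halves the sheet: 1 × A2 → 2 × A3 → 4 × A4 → 8 × A5
From A2 to A5 is 3 halving steps: 2^3 = 8.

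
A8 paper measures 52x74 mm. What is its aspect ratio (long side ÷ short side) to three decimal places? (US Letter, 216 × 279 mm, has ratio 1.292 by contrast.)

1.423

74 / 52 = 1.423
ISO 216 targets √2 ≈ 1.414; the +0.009 deviation is from mm rounding.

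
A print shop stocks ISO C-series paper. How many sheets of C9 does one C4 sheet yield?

Each ISO step halves the sheet: 1 × C4 → 2 × C5 → 4 × C6 → 8 × C7 → …
From C4 to C9 is 5 halving steps: 2^5 = 32.

32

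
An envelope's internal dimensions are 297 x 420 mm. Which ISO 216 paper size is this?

Aspect ratio 420/297 ≈ 1.414 — close to the ISO √2 ≈ 1.414.
In the A-series (A0 area = 1 m²): A3 = 297 × 420 mm.

A3 (297 × 420 mm)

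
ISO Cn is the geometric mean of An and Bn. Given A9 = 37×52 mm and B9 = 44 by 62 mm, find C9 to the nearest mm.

Short side: √(37 · 44) = √1628 ≈ 40.3 → 40 mm
Long side: √(52 · 62) = √3224 ≈ 56.8 → 57 mm

40 × 57 mm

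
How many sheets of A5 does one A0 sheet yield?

A0 = 841 × 1189 mm; A5 = 148 × 210 mm.
Each halving step doubles the count; 5 steps from A0 to A5.
2^5 = 32.

32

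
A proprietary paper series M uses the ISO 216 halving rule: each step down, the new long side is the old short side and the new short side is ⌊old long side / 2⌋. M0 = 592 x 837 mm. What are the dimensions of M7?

M1 = 418 × 592 mm (from M0 by 1 halving).
M2: ⌊592/2⌋ × 418 = 296 × 418 mm
M3: ⌊418/2⌋ × 296 = 209 × 296 mm
M4: ⌊296/2⌋ × 209 = 148 × 209 mm
M5: ⌊209/2⌋ × 148 = 104 × 148 mm
M6: ⌊148/2⌋ × 104 = 74 × 104 mm
M7: ⌊104/2⌋ × 74 = 52 × 74 mm

52 × 74 mm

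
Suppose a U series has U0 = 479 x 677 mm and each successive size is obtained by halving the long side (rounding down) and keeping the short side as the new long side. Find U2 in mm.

239 × 338 mm

U1: ⌊677/2⌋ × 479 = 338 × 479 mm
U2: ⌊479/2⌋ × 338 = 239 × 338 mm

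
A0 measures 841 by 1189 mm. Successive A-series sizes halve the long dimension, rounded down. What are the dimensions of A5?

148 × 210 mm

A1: ⌊1189/2⌋ × 841 = 594 × 841 mm
A2: ⌊841/2⌋ × 594 = 420 × 594 mm
A3: ⌊594/2⌋ × 420 = 297 × 420 mm
A4: ⌊420/2⌋ × 297 = 210 × 297 mm
A5: ⌊297/2⌋ × 210 = 148 × 210 mm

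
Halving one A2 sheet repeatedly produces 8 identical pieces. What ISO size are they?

A5

8 = 2^3, so 3 halving steps.
A2 → A3 → … → A5 after 3 steps.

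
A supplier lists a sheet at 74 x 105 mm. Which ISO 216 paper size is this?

Aspect ratio 105/74 ≈ 1.419 — close to the ISO √2 ≈ 1.414.
In the A-series (A0 area = 1 m²): A7 = 74 × 105 mm.

A7 (74 × 105 mm)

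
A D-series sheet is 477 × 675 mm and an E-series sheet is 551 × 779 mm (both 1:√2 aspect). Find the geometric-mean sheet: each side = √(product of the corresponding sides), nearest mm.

513 × 725 mm

Short side: √(477 · 551) = √262827 ≈ 512.7 → 513 mm
Long side: √(675 · 779) = √525825 ≈ 725.1 → 725 mm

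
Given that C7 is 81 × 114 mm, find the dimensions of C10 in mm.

C8: ⌊114/2⌋ × 81 = 57 × 81 mm
C9: ⌊81/2⌋ × 57 = 40 × 57 mm
C10: ⌊57/2⌋ × 40 = 28 × 40 mm

28 × 40 mm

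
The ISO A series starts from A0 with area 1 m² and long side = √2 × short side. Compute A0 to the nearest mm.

Let the short side be w mm. Then the long side is w√2 and w · w√2 = 10⁶ mm².
w² = 10⁶/√2, so w = 1000 / 2^(1/4) ≈ 840.9 mm; long side = 1000 · 2^(1/4) ≈ 1189.2 mm.

841 × 1189 mm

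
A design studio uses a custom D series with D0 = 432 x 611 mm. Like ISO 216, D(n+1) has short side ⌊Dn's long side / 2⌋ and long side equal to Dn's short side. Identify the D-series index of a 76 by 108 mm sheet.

D0: 432 × 611 mm
D1: 305 × 432 mm
D2: 216 × 305 mm
D3: 152 × 216 mm
D4: 108 × 152 mm
D5: 76 × 108 mm
D6: 54 × 76 mm
→ matches D5.

D5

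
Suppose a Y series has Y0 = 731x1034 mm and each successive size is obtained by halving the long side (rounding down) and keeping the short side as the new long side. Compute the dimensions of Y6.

Y1 = 517 × 731 mm (from Y0 by 1 halving).
Y2: ⌊731/2⌋ × 517 = 365 × 517 mm
Y3: ⌊517/2⌋ × 365 = 258 × 365 mm
Y4: ⌊365/2⌋ × 258 = 182 × 258 mm
Y5: ⌊258/2⌋ × 182 = 129 × 182 mm
Y6: ⌊182/2⌋ × 129 = 91 × 129 mm

91 × 129 mm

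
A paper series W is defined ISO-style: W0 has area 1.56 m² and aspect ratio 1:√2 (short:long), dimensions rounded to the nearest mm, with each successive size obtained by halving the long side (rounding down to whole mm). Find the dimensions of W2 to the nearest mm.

Let W0's short side be w mm. w · w√2 = 1.56 m² = 1,560,000 mm², so w ≈ 1050.3 mm and w√2 ≈ 1485.3 mm → W0 = 1050 × 1485 mm.
W1: ⌊1485/2⌋ × 1050 = 742 × 1050 mm
W2: ⌊1050/2⌋ × 742 = 525 × 742 mm

525 × 742 mm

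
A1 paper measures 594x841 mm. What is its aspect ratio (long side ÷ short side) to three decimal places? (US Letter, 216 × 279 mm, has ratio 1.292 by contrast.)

1.416

841 / 594 = 1.416
ISO 216 targets √2 ≈ 1.414; the +0.002 deviation is from mm rounding.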